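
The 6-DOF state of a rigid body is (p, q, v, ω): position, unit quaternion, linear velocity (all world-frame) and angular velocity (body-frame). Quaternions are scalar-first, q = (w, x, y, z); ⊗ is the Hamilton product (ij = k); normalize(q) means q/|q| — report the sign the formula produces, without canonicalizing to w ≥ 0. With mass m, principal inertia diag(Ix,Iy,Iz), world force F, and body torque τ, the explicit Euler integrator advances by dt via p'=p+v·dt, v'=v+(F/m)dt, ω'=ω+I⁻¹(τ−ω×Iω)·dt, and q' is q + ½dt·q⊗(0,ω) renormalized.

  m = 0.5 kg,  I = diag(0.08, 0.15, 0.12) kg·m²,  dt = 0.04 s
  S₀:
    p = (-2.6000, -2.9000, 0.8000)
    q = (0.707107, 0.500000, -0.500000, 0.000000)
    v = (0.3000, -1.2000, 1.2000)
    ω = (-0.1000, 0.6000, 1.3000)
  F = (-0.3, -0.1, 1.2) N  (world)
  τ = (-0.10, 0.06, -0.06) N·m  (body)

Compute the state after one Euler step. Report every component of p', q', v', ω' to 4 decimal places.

ω×(Iω) gyroscopic = (-0.0234, 0.0052, -0.0042)
α = I⁻¹(τ − ω×Iω) = (-0.9575, 0.3653, -0.4650)
ω' = ω + α·dt = (-0.1383, 0.6146, 1.2814)
q⊗(0,ω) = (0.3500000, -0.7207107, -0.2257358, 1.1692391)
q + ½dt·q⊗(0,ω), renormalized = (0.7138, 0.4854, -0.5043, 0.0234)
linear accel F/m = (-0.6000, -0.2000, 2.4000)
new position p' = (-2.5880, -2.9480, 0.8480)
v' = v + a·dt = (0.2760, -1.2080, 1.2960)

p' = (-2.5880, -2.9480, 0.8480)
q' = (0.7138, 0.4854, -0.5043, 0.0234)
v' = (0.2760, -1.2080, 1.2960)
ω' = (-0.1383, 0.6146, 1.2814)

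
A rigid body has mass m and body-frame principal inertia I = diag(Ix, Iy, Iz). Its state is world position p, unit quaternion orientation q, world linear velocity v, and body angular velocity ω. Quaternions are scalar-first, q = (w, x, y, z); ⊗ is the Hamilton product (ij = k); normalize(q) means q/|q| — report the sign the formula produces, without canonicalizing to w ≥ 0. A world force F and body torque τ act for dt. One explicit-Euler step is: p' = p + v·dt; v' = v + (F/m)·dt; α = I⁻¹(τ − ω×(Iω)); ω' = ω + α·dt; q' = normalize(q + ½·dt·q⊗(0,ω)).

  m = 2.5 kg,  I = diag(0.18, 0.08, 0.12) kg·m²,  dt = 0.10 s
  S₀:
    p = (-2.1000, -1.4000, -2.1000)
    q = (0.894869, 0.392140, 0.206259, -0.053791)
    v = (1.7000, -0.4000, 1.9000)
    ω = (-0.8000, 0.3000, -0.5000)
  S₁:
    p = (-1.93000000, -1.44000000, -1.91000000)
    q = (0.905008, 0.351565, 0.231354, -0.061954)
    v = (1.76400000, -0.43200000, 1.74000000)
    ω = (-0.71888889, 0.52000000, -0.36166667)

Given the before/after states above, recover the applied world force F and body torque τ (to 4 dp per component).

rate change Δω = (0.08111111, 0.22000000, 0.13833333)
ω₀×(Iω₀) = (-0.0060, 0.0240, 0.0240)
applied torque τ = (0.1400, 0.2000, 0.1900)
velocity change Δv = (0.06400000, -0.03200000, -0.16000000)
m·(v₁−v₀)/dt = (1.6000, -0.8000, -4.0000)

F = (1.6000, -0.8000, -4.0000)
τ = (0.1400, 0.2000, 0.1900)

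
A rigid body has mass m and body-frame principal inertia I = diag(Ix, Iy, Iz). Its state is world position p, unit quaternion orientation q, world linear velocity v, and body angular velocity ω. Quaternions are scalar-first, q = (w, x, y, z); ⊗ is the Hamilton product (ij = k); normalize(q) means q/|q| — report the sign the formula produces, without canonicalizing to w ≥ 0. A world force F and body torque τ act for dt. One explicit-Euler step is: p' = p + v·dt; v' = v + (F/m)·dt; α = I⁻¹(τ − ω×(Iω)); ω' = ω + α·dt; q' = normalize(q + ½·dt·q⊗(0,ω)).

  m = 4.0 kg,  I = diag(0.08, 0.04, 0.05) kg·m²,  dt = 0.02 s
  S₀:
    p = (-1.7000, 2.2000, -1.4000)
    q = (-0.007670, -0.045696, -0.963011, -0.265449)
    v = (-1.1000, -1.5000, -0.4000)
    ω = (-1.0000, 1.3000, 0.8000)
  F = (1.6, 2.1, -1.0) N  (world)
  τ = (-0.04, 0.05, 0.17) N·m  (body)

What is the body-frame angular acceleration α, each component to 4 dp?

α = (-0.6300, 1.8500, 2.3600)

gyro term ω×Iω = (0.0104, -0.0240, 0.0520)
angular accel α = (-0.6300, 1.8500, 2.3600)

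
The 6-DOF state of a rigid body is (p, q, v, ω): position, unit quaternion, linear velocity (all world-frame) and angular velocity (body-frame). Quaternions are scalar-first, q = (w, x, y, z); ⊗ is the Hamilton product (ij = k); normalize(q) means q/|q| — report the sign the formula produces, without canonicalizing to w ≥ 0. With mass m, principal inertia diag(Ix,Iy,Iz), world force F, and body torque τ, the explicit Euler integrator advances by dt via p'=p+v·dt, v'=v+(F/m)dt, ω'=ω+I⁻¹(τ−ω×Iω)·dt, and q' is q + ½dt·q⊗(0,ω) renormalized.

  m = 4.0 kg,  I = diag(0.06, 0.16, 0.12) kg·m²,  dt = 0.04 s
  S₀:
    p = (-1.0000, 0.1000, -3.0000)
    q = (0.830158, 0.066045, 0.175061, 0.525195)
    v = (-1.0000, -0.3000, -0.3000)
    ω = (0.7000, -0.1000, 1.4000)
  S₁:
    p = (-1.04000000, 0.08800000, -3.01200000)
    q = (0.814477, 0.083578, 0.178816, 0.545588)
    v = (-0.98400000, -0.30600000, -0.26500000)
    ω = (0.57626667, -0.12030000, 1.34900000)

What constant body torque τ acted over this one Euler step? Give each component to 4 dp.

ω₁ − ω₀ = (-0.12373333, -0.02030000, -0.05100000)
precession coupling = (0.0056, -0.0588, -0.0070)
I·α + gyro = (-0.1800, -0.1400, -0.1600)

τ = (-0.1800, -0.1400, -0.1600)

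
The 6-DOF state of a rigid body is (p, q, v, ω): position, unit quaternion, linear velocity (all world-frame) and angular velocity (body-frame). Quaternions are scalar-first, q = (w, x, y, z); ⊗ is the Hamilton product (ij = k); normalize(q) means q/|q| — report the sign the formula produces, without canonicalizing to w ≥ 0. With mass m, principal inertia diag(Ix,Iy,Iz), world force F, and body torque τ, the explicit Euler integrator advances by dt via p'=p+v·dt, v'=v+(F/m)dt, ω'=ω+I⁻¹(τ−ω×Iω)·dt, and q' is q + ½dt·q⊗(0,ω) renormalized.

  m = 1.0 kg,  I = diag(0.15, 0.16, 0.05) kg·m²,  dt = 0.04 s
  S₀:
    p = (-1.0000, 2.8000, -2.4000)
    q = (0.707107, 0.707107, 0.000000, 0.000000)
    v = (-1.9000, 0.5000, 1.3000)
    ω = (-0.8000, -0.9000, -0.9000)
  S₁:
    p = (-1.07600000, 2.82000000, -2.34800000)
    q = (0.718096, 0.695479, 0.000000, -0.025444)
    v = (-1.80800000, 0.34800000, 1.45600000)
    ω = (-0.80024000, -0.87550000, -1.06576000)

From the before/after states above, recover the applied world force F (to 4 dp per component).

F = (2.3000, -3.8000, 3.9000)

v₁ − v₀ = (0.09200000, -0.15200000, 0.15600000)
F = m·Δv/dt = (2.3000, -3.8000, 3.9000)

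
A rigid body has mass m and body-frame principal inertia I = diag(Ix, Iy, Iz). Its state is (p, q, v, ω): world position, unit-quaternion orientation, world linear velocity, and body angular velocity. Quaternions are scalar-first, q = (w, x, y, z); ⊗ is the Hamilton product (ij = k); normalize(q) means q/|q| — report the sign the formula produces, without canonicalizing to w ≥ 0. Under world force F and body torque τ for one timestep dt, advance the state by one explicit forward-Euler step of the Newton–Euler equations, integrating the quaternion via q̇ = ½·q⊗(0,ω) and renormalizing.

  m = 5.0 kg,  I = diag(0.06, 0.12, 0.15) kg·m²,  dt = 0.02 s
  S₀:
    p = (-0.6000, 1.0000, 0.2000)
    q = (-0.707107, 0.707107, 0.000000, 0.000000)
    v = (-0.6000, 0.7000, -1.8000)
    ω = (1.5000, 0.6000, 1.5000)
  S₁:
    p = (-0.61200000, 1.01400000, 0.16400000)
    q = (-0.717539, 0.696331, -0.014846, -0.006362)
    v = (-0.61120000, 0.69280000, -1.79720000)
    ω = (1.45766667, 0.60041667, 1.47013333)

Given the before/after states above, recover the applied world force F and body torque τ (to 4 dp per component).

F = (-2.8000, -1.8000, 0.7000)
τ = (-0.1000, -0.2000, -0.1700)

rate change Δω = (-0.04233333, 0.00041667, -0.02986667)
ω₀×(Iω₀) = (0.0270, -0.2025, 0.0540)
I·α + gyro = (-0.1000, -0.2000, -0.1700)
velocity change Δv = (-0.01120000, -0.00720000, 0.00280000)
applied force F = (-2.8000, -1.8000, 0.7000)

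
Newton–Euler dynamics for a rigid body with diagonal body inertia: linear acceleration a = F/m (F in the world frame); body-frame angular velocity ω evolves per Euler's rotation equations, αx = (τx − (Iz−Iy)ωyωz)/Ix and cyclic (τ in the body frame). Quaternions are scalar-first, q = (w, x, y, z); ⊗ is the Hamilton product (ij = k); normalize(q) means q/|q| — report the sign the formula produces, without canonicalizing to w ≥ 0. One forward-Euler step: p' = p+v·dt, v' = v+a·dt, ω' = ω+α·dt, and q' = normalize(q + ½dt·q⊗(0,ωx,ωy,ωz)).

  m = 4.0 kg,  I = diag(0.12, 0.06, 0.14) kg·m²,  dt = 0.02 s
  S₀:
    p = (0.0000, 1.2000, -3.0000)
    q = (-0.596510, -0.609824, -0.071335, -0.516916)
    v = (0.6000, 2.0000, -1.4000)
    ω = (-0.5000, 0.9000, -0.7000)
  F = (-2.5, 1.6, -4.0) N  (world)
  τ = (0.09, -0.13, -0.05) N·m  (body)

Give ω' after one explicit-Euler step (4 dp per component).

ω' = (-0.4766, 0.8590, -0.7110)

angular accel α = (1.1700, -2.0500, -0.5500)
ω + α·dt = (-0.4766, 0.8590, -0.7110)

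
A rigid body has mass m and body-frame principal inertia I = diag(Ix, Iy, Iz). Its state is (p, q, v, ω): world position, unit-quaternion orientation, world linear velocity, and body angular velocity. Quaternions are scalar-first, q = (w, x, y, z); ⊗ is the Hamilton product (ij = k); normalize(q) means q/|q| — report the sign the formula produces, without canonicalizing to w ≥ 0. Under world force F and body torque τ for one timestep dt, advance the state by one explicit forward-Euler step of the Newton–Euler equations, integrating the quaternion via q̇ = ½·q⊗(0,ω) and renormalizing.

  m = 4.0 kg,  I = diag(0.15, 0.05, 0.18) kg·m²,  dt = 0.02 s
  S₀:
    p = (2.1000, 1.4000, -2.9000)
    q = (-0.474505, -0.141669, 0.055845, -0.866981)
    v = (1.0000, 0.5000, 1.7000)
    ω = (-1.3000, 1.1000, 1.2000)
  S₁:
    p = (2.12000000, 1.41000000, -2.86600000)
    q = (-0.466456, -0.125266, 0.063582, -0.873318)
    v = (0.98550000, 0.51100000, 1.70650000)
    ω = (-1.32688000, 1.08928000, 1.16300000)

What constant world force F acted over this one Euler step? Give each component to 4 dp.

F = (-2.9000, 2.2000, 1.3000)

v₁ − v₀ = (-0.01450000, 0.01100000, 0.00650000)
m·(v₁−v₀)/dt = (-2.9000, 2.2000, 1.3000)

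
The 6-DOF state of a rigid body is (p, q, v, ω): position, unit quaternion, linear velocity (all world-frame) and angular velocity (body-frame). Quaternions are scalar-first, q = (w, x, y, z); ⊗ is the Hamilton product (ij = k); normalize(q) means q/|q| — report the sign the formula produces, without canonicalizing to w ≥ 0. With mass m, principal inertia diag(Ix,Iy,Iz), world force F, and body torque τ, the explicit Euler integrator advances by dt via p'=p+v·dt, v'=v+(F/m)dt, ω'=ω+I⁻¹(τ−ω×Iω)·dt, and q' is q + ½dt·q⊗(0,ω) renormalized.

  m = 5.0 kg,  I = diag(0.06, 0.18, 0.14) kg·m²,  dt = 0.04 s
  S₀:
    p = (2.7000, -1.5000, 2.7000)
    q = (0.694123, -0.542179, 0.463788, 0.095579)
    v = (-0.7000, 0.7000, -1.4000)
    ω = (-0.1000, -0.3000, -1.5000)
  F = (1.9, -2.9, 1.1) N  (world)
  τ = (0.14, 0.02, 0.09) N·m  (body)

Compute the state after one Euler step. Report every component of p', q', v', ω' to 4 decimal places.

p' = (2.6720, -1.4720, 2.6440)
q' = (0.6984, -0.5566, 0.4430, 0.0789)
v' = (-0.6848, 0.6768, -1.3912)
ω' = (0.0053, -0.2929, -1.4753)

a = (0.3800, -0.5800, 0.2200)
p + v·dt = (2.6720, -1.4720, 2.6440)
v + (F/m)dt = (-0.6848, 0.6768, -1.3912)
gyro term ω×Iω = (-0.0180, -0.0120, 0.0036)
angular accel α = (2.6333, 0.1778, 0.6171)
ω + α·dt = (0.0053, -0.2929, -1.4753)
q⊗(0,ω) = (0.2282870, -0.7364206, -1.0310633, -0.8321520)
q' = normalize(q + ½dt·q⊗(0,ω)) = (0.6984, -0.5566, 0.4430, 0.0789)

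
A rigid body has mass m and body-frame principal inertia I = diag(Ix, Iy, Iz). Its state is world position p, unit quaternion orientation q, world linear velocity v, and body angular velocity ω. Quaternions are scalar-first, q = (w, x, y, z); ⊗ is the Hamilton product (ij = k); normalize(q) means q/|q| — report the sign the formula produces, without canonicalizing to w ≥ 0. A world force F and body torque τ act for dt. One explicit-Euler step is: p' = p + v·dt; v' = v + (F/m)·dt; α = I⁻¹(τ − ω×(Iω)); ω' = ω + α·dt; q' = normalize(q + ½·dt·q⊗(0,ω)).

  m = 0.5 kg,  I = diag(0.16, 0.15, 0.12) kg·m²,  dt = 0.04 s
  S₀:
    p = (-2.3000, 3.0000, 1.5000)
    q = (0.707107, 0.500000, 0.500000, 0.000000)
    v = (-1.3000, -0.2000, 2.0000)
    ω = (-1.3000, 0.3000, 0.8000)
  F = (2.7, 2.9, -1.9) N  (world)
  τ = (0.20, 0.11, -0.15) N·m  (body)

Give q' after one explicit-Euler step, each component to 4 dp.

q' = (0.7168, 0.4894, 0.4960, 0.0273)

q⊗(0,ω) = (0.5000000, -0.5192391, -0.1878679, 1.3656856)
q + ½dt·q⊗(0,ω), renormalized = (0.7168, 0.4894, 0.4960, 0.0273)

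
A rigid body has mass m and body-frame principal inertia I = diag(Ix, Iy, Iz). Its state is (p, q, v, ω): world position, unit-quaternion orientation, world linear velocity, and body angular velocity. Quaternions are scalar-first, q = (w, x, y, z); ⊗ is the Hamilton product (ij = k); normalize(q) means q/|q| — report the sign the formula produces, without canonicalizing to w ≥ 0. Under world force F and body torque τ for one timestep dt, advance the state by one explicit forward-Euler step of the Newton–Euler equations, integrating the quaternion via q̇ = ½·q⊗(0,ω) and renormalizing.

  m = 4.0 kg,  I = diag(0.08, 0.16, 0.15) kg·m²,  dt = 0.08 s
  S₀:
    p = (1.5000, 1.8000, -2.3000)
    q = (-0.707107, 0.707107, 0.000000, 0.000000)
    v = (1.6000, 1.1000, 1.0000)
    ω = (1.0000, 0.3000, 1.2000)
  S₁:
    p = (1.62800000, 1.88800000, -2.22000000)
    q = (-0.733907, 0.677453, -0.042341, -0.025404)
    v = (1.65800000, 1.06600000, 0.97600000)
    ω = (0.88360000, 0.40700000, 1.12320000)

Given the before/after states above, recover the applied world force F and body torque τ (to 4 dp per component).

F = (2.9000, -1.7000, -1.2000)
τ = (-0.1200, 0.1300, -0.1200)

rate change Δω = (-0.11640000, 0.10700000, -0.07680000)
precession coupling = (-0.0036, -0.0840, 0.0240)
I·α + gyro = (-0.1200, 0.1300, -0.1200)
v₁ − v₀ = (0.05800000, -0.03400000, -0.02400000)
applied force F = (2.9000, -1.7000, -1.2000)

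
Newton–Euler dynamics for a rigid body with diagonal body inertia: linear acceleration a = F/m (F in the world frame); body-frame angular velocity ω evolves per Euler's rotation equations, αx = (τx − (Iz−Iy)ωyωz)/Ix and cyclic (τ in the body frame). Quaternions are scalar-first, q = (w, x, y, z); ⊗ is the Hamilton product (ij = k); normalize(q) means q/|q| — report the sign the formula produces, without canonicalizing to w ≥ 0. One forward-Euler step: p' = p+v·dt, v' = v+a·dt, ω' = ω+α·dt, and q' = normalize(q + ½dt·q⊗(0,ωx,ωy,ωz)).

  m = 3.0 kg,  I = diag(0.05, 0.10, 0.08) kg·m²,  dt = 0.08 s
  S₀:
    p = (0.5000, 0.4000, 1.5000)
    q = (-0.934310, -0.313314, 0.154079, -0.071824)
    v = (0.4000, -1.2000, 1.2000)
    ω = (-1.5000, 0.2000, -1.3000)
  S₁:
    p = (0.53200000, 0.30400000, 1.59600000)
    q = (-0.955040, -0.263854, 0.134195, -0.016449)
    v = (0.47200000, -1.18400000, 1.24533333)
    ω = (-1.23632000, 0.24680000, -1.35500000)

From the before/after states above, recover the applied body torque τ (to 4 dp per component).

Δω = ω₁−ω₀ = (0.26368000, 0.04680000, -0.05500000)
ω₀×(Iω₀) = (0.0052, -0.0585, -0.0150)
I·α + gyro = (0.1700, 0.0000, -0.0700)

τ = (0.1700, 0.0000, -0.0700)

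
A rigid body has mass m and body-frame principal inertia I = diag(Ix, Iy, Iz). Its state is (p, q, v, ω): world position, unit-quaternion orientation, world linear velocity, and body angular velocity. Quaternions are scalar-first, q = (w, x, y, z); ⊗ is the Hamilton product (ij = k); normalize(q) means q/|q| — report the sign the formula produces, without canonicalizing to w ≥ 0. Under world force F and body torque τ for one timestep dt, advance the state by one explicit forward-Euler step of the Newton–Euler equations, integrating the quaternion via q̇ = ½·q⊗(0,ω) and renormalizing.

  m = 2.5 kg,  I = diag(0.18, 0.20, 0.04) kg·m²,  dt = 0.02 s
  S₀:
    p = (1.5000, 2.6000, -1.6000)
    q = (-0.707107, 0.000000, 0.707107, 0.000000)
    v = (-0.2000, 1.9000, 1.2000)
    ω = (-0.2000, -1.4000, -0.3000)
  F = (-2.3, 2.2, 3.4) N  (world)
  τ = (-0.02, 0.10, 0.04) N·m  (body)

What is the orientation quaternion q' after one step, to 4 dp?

Hamilton product q⊗(0,ω) = (0.9899498, -0.0707107, 0.9899498, 0.3535535)
updated quaternion q' = (-0.6971, -0.0007, 0.7169, 0.0035)

q' = (-0.6971, -0.0007, 0.7169, 0.0035)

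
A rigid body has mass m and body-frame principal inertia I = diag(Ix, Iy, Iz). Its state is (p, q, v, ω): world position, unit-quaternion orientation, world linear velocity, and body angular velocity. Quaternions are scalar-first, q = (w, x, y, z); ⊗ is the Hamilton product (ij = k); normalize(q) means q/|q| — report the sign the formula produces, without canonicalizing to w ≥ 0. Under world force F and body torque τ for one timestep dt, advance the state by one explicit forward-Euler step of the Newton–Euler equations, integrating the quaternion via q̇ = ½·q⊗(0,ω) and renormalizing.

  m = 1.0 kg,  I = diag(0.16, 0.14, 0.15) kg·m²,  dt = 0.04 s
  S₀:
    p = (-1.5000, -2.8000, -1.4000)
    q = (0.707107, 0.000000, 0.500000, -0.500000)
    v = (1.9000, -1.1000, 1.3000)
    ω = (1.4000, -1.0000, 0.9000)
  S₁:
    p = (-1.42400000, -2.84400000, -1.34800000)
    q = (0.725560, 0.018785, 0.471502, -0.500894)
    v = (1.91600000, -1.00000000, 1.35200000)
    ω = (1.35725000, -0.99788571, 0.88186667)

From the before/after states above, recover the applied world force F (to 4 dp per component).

v₁ − v₀ = (0.01600000, 0.10000000, 0.05200000)
applied force F = (0.4000, 2.5000, 1.3000)

F = (0.4000, 2.5000, 1.3000)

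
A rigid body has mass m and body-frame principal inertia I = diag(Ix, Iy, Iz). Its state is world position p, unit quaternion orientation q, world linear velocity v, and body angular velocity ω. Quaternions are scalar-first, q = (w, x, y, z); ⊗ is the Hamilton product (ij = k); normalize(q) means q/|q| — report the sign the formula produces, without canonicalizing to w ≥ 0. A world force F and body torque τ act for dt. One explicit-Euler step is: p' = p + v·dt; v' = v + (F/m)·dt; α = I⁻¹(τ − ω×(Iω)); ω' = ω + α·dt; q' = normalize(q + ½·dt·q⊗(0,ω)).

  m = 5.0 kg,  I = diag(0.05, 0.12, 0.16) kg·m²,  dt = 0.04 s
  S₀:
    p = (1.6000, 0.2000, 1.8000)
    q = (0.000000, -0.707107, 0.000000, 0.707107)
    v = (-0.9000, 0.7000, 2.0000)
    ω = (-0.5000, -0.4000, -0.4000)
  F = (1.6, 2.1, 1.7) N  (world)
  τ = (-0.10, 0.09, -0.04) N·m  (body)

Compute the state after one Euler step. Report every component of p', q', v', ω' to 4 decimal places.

a = F/m = (0.3200, 0.4200, 0.3400)
p' = p + v·dt = (1.5640, 0.2280, 1.8800)
v' = v + a·dt = (-0.8872, 0.7168, 2.0136)
angular accel α = (-2.1280, 0.9333, -0.3375)
new body rate ω' = (-0.5851, -0.3627, -0.4135)
Hamilton product q⊗(0,ω) = (-0.0707107, 0.2828428, -0.6363963, 0.2828428)
updated quaternion q' = (-0.0014, -0.7014, -0.0127, 0.7127)

p' = (1.5640, 0.2280, 1.8800)
q' = (-0.0014, -0.7014, -0.0127, 0.7127)
v' = (-0.8872, 0.7168, 2.0136)
ω' = (-0.5851, -0.3627, -0.4135)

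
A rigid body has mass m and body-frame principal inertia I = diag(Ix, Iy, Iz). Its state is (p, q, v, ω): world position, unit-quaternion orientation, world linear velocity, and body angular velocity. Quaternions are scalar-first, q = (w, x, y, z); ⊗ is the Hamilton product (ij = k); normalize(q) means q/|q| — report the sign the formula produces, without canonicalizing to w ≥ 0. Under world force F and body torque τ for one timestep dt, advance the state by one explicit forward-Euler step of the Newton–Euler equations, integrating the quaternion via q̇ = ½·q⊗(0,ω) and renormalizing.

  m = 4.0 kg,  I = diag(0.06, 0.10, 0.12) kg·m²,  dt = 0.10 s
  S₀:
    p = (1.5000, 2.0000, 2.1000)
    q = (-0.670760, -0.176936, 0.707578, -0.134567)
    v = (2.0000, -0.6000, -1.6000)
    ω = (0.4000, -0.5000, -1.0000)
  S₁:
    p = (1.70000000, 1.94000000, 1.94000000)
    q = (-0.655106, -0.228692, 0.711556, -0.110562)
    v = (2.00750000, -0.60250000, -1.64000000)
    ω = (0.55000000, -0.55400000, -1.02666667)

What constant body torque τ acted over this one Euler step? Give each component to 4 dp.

τ = (0.1000, -0.0300, -0.0400)

Δω = ω₁−ω₀ = (0.15000000, -0.05400000, -0.02666667)
ω₀×(Iω₀) = (0.0100, 0.0240, -0.0080)
I·α + gyro = (0.1000, -0.0300, -0.0400)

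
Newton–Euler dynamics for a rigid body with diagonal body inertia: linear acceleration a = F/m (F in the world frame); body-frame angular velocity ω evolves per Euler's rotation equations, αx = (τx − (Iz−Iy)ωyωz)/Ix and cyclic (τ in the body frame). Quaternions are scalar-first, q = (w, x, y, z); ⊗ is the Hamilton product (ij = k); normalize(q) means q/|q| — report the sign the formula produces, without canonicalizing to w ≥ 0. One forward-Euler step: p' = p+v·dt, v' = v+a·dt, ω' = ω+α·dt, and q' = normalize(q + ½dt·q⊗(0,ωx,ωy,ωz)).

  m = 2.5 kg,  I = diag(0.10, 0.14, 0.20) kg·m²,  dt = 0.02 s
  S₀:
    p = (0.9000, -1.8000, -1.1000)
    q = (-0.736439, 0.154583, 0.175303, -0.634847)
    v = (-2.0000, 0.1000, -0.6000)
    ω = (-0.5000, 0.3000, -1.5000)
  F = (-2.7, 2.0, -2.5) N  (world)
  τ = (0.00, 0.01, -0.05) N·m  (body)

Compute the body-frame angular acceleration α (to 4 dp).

α = (0.2700, 0.6071, -0.2200)

gyro term ω×Iω = (-0.0270, -0.0750, -0.0060)
(τ − ω×Iω)/I = (0.2700, 0.6071, -0.2200)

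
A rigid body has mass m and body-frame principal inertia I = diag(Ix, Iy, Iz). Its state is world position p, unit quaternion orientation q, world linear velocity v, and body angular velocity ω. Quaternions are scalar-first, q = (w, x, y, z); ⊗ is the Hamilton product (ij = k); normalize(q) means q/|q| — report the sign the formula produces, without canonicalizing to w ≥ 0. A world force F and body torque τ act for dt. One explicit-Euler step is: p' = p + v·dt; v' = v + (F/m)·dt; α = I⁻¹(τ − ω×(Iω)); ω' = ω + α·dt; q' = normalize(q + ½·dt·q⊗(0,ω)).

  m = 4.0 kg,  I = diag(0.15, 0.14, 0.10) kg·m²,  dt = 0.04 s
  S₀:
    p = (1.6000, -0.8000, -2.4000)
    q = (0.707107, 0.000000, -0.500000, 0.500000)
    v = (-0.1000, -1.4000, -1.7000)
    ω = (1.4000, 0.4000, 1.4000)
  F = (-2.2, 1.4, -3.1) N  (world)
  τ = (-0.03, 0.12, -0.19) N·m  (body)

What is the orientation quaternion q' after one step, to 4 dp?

2q̇ = q⊗(0,ω) = (-0.5000000, 0.0899498, 0.9828428, 1.6899498)
q' = normalize(q + ½dt·q⊗(0,ω)) = (0.6965, 0.0018, -0.4800, 0.5334)

q' = (0.6965, 0.0018, -0.4800, 0.5334)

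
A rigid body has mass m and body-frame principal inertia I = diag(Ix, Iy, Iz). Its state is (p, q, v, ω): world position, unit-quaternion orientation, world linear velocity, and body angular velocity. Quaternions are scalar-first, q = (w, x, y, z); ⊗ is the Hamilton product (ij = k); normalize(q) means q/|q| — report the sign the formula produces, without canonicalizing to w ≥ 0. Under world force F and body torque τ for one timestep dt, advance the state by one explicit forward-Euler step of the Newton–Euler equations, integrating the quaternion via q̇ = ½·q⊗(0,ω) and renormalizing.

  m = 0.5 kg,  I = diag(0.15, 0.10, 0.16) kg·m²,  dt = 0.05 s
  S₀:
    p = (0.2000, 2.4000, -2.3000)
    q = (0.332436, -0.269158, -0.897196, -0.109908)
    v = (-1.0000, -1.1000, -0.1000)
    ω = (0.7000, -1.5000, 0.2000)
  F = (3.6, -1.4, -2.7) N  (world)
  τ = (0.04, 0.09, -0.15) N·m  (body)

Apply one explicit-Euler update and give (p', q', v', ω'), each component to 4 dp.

p' = (0.1500, 2.3450, -2.3050)
q' = (0.3038, -0.2717, -0.9095, -0.0824)
v' = (-0.6400, -1.2400, -0.3700)
ω' = (0.7193, -1.4543, 0.1367)

p + v·dt = (0.1500, 2.3450, -2.3050)
v' = v + a·dt = (-0.6400, -1.2400, -0.3700)
precession coupling ω×(Iω) = (-0.0180, -0.0014, 0.0525)
angular accel α = (0.3867, 0.9140, -1.2656)
ω + α·dt = (0.7193, -1.4543, 0.1367)
2q̇ = q⊗(0,ω) = (-1.1354018, -0.1115960, -0.5217580, 1.0982614)
updated quaternion q' = (0.3038, -0.2717, -0.9095, -0.0824)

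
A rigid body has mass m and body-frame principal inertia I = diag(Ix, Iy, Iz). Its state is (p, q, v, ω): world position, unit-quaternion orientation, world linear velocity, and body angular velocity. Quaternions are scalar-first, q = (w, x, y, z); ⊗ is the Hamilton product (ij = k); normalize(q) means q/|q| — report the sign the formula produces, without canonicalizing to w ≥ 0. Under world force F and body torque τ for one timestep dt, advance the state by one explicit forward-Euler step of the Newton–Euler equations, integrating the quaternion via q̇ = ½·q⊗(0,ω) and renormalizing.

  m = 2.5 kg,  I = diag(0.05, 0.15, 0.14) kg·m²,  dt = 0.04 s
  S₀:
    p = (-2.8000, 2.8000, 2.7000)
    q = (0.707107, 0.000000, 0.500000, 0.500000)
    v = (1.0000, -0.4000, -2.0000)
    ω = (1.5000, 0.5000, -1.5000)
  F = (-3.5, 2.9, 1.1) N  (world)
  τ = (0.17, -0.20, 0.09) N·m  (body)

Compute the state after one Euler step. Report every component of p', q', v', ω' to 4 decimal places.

p' = (-2.7600, 2.7840, 2.6200)
q' = (0.7164, 0.0012, 0.5216, 0.4633)
v' = (0.9440, -0.3536, -1.9824)
ω' = (1.6300, 0.3927, -1.4957)

p + v·dt = (-2.7600, 2.7840, 2.6200)
v + (F/m)dt = (0.9440, -0.3536, -1.9824)
precession coupling ω×(Iω) = (0.0075, 0.2025, 0.0750)
angular accel α = (3.2500, -2.6833, 0.1071)
ω + α·dt = (1.6300, 0.3927, -1.4957)
2q̇ = q⊗(0,ω) = (0.5000000, 0.0606605, 1.1035535, -1.8106605)
q + ½dt·q⊗(0,ω), renormalized = (0.7164, 0.0012, 0.5216, 0.4633)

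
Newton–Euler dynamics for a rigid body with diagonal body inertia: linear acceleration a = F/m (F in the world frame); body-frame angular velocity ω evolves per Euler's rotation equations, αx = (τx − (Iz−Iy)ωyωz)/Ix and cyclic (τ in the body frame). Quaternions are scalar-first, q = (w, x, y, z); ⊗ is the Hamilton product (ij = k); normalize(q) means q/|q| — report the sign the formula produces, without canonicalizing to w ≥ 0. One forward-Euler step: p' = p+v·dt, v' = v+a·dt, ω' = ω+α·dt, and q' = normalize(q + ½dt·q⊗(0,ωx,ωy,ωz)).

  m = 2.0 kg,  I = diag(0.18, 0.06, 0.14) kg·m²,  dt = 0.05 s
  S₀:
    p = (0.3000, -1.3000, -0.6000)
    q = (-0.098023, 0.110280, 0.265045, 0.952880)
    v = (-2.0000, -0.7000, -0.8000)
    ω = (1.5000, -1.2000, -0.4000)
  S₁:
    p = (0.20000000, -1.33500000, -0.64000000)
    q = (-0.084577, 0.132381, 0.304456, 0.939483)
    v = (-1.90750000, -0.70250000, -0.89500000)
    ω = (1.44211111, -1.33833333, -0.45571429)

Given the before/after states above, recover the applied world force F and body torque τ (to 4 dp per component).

F = (3.7000, -0.1000, -3.8000)
τ = (-0.1700, -0.1900, 0.0600)

Δv = v₁−v₀ = (0.09250000, -0.00250000, -0.09500000)
F = m·Δv/dt = (3.7000, -0.1000, -3.8000)
rate change Δω = (-0.05788889, -0.13833333, -0.05571429)
I·α + gyro = (-0.1700, -0.1900, 0.0600)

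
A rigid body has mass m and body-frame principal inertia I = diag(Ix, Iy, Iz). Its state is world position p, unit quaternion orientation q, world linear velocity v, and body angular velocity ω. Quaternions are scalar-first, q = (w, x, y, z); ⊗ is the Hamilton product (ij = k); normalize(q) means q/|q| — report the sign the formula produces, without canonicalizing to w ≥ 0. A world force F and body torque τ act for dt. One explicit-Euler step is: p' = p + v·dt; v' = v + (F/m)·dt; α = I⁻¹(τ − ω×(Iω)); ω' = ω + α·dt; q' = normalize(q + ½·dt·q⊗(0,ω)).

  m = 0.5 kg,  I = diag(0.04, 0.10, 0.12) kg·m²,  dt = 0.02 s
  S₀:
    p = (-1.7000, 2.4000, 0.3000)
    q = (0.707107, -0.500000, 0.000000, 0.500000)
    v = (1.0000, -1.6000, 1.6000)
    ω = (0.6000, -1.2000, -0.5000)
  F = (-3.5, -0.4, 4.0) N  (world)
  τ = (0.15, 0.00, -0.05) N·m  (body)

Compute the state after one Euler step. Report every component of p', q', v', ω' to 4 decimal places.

p' = (-1.6800, 2.3680, 0.3320)
q' = (0.7125, -0.4897, -0.0080, 0.5024)
v' = (0.8600, -1.6160, 1.7600)
ω' = (0.6690, -1.2048, -0.5011)

a = (-7.0000, -0.8000, 8.0000)
p + v·dt = (-1.6800, 2.3680, 0.3320)
new velocity v' = (0.8600, -1.6160, 1.7600)
gyro term ω×Iω = (0.0120, 0.0240, -0.0432)
α = I⁻¹(τ − ω×Iω) = (3.4500, -0.2400, -0.0567)
ω + α·dt = (0.6690, -1.2048, -0.5011)
2q̇ = q⊗(0,ω) = (0.5500000, 1.0242642, -0.7985284, 0.2464465)
updated quaternion q' = (0.7125, -0.4897, -0.0080, 0.5024)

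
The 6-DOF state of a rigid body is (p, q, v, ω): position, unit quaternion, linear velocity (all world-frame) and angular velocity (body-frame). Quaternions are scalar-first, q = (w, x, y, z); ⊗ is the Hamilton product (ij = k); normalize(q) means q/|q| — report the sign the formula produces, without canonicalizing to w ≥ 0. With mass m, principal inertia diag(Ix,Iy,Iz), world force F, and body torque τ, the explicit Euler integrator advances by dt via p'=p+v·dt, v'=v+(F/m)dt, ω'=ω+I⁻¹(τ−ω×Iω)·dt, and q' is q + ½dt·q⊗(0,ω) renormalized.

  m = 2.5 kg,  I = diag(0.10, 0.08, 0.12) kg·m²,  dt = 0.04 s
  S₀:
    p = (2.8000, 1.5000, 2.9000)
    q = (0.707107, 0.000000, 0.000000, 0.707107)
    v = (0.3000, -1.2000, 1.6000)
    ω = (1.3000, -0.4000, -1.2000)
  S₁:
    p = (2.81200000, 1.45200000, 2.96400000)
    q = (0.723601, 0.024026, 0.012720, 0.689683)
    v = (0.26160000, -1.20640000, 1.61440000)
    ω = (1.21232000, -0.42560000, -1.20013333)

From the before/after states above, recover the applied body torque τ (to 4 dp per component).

τ = (-0.2000, -0.0200, 0.0100)

Δω = ω₁−ω₀ = (-0.08768000, -0.02560000, -0.00013333)
precession coupling = (0.0192, 0.0312, 0.0104)
I·α + gyro = (-0.2000, -0.0200, 0.0100)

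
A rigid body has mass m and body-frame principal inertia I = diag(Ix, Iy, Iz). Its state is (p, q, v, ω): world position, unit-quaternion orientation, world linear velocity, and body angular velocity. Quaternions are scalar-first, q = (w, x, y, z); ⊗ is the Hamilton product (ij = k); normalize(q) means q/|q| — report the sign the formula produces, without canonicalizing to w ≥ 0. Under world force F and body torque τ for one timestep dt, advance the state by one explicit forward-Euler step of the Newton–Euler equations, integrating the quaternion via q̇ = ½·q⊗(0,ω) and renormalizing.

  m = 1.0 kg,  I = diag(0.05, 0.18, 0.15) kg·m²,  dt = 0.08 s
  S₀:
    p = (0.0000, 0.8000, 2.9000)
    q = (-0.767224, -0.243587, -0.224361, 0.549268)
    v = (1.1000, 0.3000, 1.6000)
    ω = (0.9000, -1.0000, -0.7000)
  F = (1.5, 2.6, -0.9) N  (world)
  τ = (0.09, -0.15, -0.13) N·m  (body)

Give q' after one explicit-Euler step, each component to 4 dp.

Hamilton product q⊗(0,ω) = (0.3793549, 0.0158191, 1.0910543, 0.9825687)
updated quaternion q' = (-0.7507, -0.2425, -0.1804, 0.5875)

q' = (-0.7507, -0.2425, -0.1804, 0.5875)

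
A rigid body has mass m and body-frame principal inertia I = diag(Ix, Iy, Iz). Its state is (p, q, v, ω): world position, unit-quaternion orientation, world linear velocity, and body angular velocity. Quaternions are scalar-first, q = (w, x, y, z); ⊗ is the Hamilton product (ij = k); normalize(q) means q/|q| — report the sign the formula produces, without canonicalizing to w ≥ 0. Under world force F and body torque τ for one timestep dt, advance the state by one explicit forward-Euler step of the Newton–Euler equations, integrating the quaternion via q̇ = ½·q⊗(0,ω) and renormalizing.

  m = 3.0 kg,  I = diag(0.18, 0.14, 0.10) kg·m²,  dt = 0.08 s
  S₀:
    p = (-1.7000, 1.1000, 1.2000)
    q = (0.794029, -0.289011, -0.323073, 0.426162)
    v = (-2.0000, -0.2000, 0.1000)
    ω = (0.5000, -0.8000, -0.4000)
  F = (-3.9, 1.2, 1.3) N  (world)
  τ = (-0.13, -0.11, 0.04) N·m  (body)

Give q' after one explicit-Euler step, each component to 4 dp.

q' = (0.7956, -0.2541, -0.3443, 0.4288)

Hamilton product q⊗(0,ω) = (0.0565119, 0.8671733, -0.5377466, 0.0751337)
q + ½dt·q⊗(0,ω), renormalized = (0.7956, -0.2541, -0.3443, 0.4288)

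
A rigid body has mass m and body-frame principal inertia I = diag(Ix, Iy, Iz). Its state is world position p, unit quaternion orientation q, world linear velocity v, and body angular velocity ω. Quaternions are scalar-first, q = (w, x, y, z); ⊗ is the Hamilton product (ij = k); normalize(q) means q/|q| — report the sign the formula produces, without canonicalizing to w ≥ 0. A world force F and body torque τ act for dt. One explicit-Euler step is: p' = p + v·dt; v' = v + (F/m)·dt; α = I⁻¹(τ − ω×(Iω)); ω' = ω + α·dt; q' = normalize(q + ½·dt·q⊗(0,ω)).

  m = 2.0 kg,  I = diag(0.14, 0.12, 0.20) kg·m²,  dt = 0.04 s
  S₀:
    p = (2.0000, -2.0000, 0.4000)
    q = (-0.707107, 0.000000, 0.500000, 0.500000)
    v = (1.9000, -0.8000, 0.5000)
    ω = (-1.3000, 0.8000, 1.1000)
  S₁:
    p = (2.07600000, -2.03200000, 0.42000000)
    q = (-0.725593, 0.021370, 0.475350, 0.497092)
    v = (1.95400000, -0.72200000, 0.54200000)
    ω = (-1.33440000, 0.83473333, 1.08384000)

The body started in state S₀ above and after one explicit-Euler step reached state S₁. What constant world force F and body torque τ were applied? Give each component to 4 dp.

Δω = ω₁−ω₀ = (-0.03440000, 0.03473333, -0.01616000)
gyro term ω₀×Iω₀ = (0.0704, 0.0858, 0.0208)
τ = I·(Δω/dt) + ω₀×(Iω₀) = (-0.0500, 0.1900, -0.0600)
v₁ − v₀ = (0.05400000, 0.07800000, 0.04200000)
m·(v₁−v₀)/dt = (2.7000, 3.9000, 2.1000)

F = (2.7000, 3.9000, 2.1000)
τ = (-0.0500, 0.1900, -0.0600)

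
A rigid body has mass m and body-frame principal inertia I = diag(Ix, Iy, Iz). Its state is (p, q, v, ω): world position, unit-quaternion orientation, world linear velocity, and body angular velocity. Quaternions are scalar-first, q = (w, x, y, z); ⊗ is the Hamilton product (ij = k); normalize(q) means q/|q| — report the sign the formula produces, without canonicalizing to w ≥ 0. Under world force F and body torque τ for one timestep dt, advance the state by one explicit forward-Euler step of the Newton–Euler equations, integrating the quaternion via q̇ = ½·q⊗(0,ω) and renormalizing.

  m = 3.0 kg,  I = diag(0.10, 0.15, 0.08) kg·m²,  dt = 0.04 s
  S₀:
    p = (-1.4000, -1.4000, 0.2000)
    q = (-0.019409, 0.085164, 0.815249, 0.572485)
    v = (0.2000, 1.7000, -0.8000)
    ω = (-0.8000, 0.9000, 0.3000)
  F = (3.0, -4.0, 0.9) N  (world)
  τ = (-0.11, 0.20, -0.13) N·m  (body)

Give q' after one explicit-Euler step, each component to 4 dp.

2q̇ = q⊗(0,ω) = (-0.8373384, -0.2551346, -0.5010053, 0.7230241)
q' = normalize(q + ½dt·q⊗(0,ω)) = (-0.0361, 0.0800, 0.8050, 0.5868)

q' = (-0.0361, 0.0800, 0.8050, 0.5868)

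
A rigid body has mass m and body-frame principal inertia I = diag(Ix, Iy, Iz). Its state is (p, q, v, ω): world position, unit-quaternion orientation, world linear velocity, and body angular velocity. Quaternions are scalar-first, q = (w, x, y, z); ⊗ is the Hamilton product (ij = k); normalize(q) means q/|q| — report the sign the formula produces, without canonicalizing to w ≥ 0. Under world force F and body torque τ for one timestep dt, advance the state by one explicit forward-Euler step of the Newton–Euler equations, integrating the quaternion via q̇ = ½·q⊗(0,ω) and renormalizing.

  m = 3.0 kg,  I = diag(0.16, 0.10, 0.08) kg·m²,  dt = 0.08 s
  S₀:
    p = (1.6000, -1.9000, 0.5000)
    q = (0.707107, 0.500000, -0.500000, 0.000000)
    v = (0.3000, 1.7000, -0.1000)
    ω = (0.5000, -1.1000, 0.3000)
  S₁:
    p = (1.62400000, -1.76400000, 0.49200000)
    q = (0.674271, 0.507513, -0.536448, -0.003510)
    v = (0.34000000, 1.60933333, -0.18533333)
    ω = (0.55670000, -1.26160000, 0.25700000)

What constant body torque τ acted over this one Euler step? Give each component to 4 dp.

rate change Δω = (0.05670000, -0.16160000, -0.04300000)
I·α + gyro = (0.1200, -0.1900, -0.0100)

τ = (0.1200, -0.1900, -0.0100)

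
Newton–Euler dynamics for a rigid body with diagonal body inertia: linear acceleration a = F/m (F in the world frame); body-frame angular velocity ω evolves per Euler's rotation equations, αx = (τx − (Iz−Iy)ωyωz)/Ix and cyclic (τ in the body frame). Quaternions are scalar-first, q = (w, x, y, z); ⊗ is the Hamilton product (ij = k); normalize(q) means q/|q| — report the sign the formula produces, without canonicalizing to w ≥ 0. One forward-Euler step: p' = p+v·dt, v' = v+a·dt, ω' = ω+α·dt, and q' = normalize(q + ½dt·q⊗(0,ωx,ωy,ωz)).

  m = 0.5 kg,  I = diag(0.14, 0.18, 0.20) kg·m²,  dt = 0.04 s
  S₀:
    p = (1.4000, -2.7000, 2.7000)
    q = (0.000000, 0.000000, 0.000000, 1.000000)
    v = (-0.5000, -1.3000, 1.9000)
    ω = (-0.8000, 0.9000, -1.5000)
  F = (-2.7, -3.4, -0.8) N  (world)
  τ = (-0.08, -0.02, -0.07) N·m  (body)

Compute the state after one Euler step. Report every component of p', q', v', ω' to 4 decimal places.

p' = (1.3800, -2.7520, 2.7760)
q' = (0.0300, -0.0180, -0.0160, 0.9993)
v' = (-0.7160, -1.5720, 1.8360)
ω' = (-0.8151, 0.9116, -1.5082)

a = F/m = (-5.4000, -6.8000, -1.6000)
p' = p + v·dt = (1.3800, -2.7520, 2.7760)
v + (F/m)dt = (-0.7160, -1.5720, 1.8360)
gyro term ω×Iω = (-0.0270, -0.0720, -0.0288)
(τ − ω×Iω)/I = (-0.3786, 0.2889, -0.2060)
ω + α·dt = (-0.8151, 0.9116, -1.5082)
Hamilton product q⊗(0,ω) = (1.5000000, -0.9000000, -0.8000000, 0.0000000)
updated quaternion q' = (0.0300, -0.0180, -0.0160, 0.9993)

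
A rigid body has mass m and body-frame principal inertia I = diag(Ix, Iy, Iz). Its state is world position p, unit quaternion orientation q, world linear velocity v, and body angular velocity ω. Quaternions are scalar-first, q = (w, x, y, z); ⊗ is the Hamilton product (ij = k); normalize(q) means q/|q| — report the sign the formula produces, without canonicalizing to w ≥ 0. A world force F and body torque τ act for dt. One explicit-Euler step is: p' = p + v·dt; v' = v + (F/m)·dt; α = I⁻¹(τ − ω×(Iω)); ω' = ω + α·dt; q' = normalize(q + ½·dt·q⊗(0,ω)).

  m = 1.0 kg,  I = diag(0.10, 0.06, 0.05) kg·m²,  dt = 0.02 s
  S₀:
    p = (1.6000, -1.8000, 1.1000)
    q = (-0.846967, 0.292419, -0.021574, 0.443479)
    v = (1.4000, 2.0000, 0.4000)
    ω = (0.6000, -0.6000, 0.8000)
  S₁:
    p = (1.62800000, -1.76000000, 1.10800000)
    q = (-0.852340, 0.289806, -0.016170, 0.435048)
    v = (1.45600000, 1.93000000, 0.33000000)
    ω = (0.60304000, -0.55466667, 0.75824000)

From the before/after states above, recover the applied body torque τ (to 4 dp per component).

ω₁ − ω₀ = (0.00304000, 0.04533333, -0.04176000)
τ = I·(Δω/dt) + ω₀×(Iω₀) = (0.0200, 0.1600, -0.0900)

τ = (0.0200, 0.1600, -0.0900)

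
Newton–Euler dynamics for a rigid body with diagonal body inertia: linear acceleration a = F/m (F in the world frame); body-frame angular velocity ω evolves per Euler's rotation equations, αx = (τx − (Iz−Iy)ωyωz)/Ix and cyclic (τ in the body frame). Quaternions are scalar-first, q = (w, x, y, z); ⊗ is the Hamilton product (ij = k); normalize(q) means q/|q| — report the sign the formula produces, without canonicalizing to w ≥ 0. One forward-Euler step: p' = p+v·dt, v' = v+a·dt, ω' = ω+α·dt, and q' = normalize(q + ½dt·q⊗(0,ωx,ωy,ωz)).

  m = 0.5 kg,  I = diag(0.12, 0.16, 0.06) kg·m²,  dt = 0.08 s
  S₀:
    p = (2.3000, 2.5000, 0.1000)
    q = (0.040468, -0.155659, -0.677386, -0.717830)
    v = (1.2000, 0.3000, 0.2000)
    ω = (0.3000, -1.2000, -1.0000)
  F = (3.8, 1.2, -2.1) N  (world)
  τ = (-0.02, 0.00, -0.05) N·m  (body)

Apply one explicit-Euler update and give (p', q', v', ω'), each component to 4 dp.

ω×(Iω) gyroscopic = (-0.1200, -0.0180, -0.0144)
α = I⁻¹(τ − ω×Iω) = (0.8333, 0.1125, -0.5933)
new body rate ω' = (0.3667, -1.1910, -1.0475)
2q̇ = q⊗(0,ω) = (-1.4839955, -0.1718696, -0.4195696, 0.3495386)
q + ½dt·q⊗(0,ω), renormalized = (-0.0189, -0.1622, -0.6928, -0.7024)
p' = p + v·dt = (2.3960, 2.5240, 0.1160)
v' = v + a·dt = (1.8080, 0.4920, -0.1360)

p' = (2.3960, 2.5240, 0.1160)
q' = (-0.0189, -0.1622, -0.6928, -0.7024)
v' = (1.8080, 0.4920, -0.1360)
ω' = (0.3667, -1.1910, -1.0475)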